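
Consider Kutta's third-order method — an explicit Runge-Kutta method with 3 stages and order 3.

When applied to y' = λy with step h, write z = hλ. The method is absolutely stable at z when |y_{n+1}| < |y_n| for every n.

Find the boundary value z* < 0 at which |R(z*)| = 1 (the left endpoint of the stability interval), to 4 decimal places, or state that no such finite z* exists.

Set f=λy, z=hλ:
  order 3, 3-stage ⇒ R(z)=1+z+z^2/2+z^3/6
  (e.g. R(-1.29)=0.18427, |R|=0.18427)

Find x<0 with |R(x)|<1.
x=-1.29: |R|=0.1843
|R(-2.35)|=0.7517 |R(-1.58)|=0.0108 |R(-0.53)|=0.5856
Bisect:
  x_lo=-3.3586 |R|=3.0327  x_hi=-0.1483 |R|=0.8622
  mid=-1.75342 |R|=0.11465 →hi
  mid=-2.55600 |R|=1.07254 →lo
  mid=-2.15471 |R|=0.50062 →hi
  mid=-2.35535 |R|=0.75930 →hi
  mid=-2.45567 |R|=0.90860 →hi
  mid=-2.50584 |R|=0.98868 →hi
  mid=-2.53092 |R|=1.03013 →lo
  mid=-2.51838 |R|=1.00928 →lo
  mid=-2.51211 |R|=0.99895 →hi
  mid=-2.51524 |R|=1.00411 →lo
  ...
  [-2.51289,-2.51269] ⇒ x*=-2.5127
So |R|<1 on (-2.5127, 0).

left endpoint -2.5127.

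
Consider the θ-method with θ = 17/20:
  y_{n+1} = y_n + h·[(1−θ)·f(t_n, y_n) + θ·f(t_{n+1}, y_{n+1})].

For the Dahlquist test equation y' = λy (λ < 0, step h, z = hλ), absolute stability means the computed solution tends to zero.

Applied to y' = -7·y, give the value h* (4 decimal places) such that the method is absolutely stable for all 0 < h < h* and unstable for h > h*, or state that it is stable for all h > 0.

interval (−∞, 0). Any h>0 works for λ=-7.

With y'=λy (z=hλ):
  y_{n+1} = y_n + z·[3/20·y_n + 17/20·y_{n+1}] ⇒ (1 − 17/20z)y_{n+1} = (1 + 3/20z)y_n
  Hence R(z) = (1 + 3/20z)/(1 − 17/20z).

Solve |R(x)|<1 on ℝ⁻.
x=-0.86: |R|=0.5032
x=-2: |R|=0.2593
x=-10: |R|=0.0526
x=-100: |R|=0.1628
θ=17/20≥1/2 ⇒ |1+3/20x|<|1−17/20x| ∀x<0 ⇒ unbounded interval.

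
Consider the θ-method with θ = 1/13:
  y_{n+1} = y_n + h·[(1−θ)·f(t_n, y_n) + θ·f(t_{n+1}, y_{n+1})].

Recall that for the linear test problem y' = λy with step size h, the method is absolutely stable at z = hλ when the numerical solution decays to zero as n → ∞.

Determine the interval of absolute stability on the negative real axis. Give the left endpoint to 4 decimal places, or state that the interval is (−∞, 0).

(-2.3636, 0).

Set f=λy, z=hλ:
  y_{n+1} = y_n + z·[12/13·y_n + 1/13·y_{n+1}] ⇒ (1 − 1/13z)y_{n+1} = (1 + 12/13z)y_n
  so R(z) = (1 + 12/13z)/(1 − 1/13z).

Need |R(x)|<1, x<0.
x=-0.7: |R|=0.3358
R=−1: 1+12/13x = −1+1/13x ⇒ -11/13x=2 ⇒ x=2/(-11/13)=-2.3636
Confirm numerically:
  x=-2.004: |R|=0.73634 <1
  x=-1.613: |R|=0.43496 <1
  x=-1.601: |R|=0.42545 <1
  x=-1.001: |R|=0.07057 <1
  x=-2.569: |R|=1.14510 >1
  x=-2.559: |R|=1.13812 >1
Interval (-2.3636, 0).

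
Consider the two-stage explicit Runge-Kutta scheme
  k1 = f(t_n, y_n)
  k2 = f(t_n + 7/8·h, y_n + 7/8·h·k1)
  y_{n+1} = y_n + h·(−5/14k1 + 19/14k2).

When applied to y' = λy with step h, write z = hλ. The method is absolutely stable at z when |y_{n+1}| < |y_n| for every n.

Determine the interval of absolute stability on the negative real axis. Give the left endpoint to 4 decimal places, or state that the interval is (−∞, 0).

Set f=λy, z=hλ:
  k1=λy_n ⇒ h·k1=z·y_n;  k2=λ(1+7/8z)y_n ⇒ h·k2=z(1+7/8z)y_n
  y_{n+1}/y_n = 1 − 5/14z + 19/14z(1+7/8z) = 1 + z + 19/16z²
  so R(z) = 1 + z + 19/16z².

Need |R(x)|<1, x<0.
x=-1.54: |R|=2.2763
R=1: x+19/16x²=0 ⇒ x=−16/19=-0.8421; min R=1−1/(4·19/16)=0.7895>−1
Confirm numerically:
  x=-0.605: |R|=0.82965 <1
  x=-0.471: |R|=0.79244 <1
  x=-0.366: |R|=0.79307 <1
  x=-0.360: |R|=0.79390 <1
  x=-1.343: |R|=1.79883 >1
  x=-0.943: |R|=1.11298 >1
  x=-0.942: |R|=1.11174 >1
Interval (-0.8421, 0).

(-0.8421, 0).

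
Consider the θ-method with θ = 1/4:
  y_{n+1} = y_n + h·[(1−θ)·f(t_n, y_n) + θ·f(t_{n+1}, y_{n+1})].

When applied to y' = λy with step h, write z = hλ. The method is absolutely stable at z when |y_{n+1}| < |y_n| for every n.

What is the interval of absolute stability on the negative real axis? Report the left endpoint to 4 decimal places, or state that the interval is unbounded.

z∈(-4.0000,0).

Test eqn y'=λy, z=hλ:
  y_{n+1} = y_n + z·[3/4·y_n + 1/4·y_{n+1}] ⇒ (1 − 1/4z)y_{n+1} = (1 + 3/4z)y_n
  R(z) = (1 + 3/4z)/(1 − 1/4z).

Boundary: |R(x)|=1, x<0.
x=-1.48: |R|=0.0803
R=−1: 1+3/4x = −1+1/4x ⇒ -1/2x=2 ⇒ x=2/(-1/2)=-4.0000
Confirm numerically:
  x=-3.798: |R|=0.94819 <1
  x=-3.713: |R|=0.92558 <1
  x=-3.301: |R|=0.80852 <1
  x=-1.735: |R|=0.21011 <1
  x=-4.316: |R|=1.07600 >1
  x=-4.181: |R|=1.04425 >1
  x=-4.059: |R|=1.01464 >1
So |R|<1 on (-4.0000, 0).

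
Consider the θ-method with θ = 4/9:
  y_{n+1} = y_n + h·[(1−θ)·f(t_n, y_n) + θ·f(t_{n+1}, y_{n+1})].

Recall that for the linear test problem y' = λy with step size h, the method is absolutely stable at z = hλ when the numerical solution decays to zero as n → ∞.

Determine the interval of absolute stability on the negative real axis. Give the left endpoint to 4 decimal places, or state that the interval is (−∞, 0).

z∈(-18.0000,0).

With y'=λy (z=hλ):
  y_{n+1} = y_n + z·[5/9·y_n + 4/9·y_{n+1}] ⇒ (1 − 4/9z)y_{n+1} = (1 + 5/9z)y_n
  Hence R(z) = (1 + 5/9z)/(1 − 4/9z).

Boundary: |R(x)|=1, x<0.
x=-0.67: |R|=0.4837
R=−1: 1+5/9x = −1+4/9x ⇒ -1/9x=2 ⇒ x=2/(-1/9)=-18.0000
Confirm numerically:
  x=-15.912: |R|=0.97126 <1
  x=-13.380: |R|=0.92610 <1
  x=-12.526: |R|=0.90738 <1
  x=-11.855: |R|=0.89108 <1
  x=-18.594: |R|=1.00712 >1
  x=-18.418: |R|=1.00506 >1
  x=-18.064: |R|=1.00079 >1
Interval (-18.0000, 0).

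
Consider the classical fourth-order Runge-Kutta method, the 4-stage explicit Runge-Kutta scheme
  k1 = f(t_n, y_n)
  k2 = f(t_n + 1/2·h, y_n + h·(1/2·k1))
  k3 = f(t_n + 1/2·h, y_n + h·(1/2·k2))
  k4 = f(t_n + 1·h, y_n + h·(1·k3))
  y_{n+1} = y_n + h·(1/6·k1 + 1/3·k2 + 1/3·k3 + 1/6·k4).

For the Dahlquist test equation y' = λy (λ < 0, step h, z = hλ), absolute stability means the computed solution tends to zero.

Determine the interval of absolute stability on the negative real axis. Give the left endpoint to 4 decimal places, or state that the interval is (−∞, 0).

(-2.7853, 0).

Test eqn y'=λy, z=hλ:
  order 4, 4-stage ⇒ R(z)=1+z+z^2/2+z^3/6+z^4/24
  (e.g. R(-1.77)=0.28121, |R|=0.28121)

Boundary: |R(x)|=1, x<0.
x=-1.77: |R|=0.2812
|R(-2.96)|=1.2970 |R(-2.53)|=0.6786 |R(-1.21)|=0.3161
Bisect:
  x_lo=-3.6512 |R|=3.3069  x_hi=-0.0970 |R|=0.9075
  mid=-1.87410 |R|=0.29897 →hi
  mid=-2.76263 |R|=0.96637 →hi
  mid=-3.20690 |R|=1.84533 →lo
  mid=-2.98476 |R|=1.34482 →lo
  mid=-2.87370 |R|=1.14168 →lo
  mid=-2.81816 |R|=1.05070 →lo
  mid=-2.79040 |R|=1.00772 →lo
  mid=-2.77651 |R|=0.98685 →hi
  mid=-2.78346 |R|=0.99723 →hi
  mid=-2.78693 |R|=1.00247 →lo
  ...
  [-2.78541,-2.78519] ⇒ x*=-2.7853
Interval (-2.7853, 0).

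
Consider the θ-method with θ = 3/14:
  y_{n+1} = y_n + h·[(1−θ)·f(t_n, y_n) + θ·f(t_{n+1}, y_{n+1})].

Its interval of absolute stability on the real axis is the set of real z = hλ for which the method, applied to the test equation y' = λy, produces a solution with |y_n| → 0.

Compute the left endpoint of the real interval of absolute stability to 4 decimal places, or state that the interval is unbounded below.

Test eqn y'=λy, z=hλ:
  y_{n+1} = y_n + z·[11/14·y_n + 3/14·y_{n+1}] ⇒ (1 − 3/14z)y_{n+1} = (1 + 11/14z)y_n
  so R(z) = (1 + 11/14z)/(1 − 3/14z).

Find x<0 with |R(x)|<1.
x=-1.28: |R|=0.0045
R=−1: 1+11/14x = −1+3/14x ⇒ -4/7x=2 ⇒ x=2/(-4/7)=-3.5000
Confirm numerically:
  x=-3.409: |R|=0.96995 <1
  x=-2.998: |R|=0.82535 <1
  x=-2.659: |R|=0.69386 <1
  x=-2.378: |R|=0.57528 <1
  x=-3.926: |R|=1.13221 >1
  x=-3.748: |R|=1.07859 >1
Interval (-3.5000, 0).

left endpoint -3.5000.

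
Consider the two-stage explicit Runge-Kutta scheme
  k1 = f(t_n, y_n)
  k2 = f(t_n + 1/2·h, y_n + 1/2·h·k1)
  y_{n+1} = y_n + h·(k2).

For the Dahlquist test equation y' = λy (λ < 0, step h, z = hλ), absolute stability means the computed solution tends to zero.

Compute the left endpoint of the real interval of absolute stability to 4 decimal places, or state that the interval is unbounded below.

left endpoint -2.0000.

With y'=λy (z=hλ):
  k1=λy_n ⇒ h·k1=z·y_n;  k2=λ(1+1/2z)y_n ⇒ h·k2=z(1+1/2z)y_n
  y_{n+1}/y_n = 1 + z(1+1/2z) = 1 + z + 1/2z²
  R(z) = 1 + z + 1/2z².

Need |R(x)|<1, x<0.
x=-1.13: |R|=0.5085
R=1: x+1/2x²=0 ⇒ x=−2=-2.0000; min R=1−1/(4·1/2)=0.5000>−1
Confirm numerically:
  x=-1.682: |R|=0.73256 <1
  x=-1.323: |R|=0.55216 <1
  x=-1.240: |R|=0.52880 <1
  x=-1.050: |R|=0.50125 <1
  x=-2.477: |R|=1.59076 >1
  x=-2.454: |R|=1.55706 >1
  x=-2.243: |R|=1.27252 >1
So |R|<1 on (-2.0000, 0).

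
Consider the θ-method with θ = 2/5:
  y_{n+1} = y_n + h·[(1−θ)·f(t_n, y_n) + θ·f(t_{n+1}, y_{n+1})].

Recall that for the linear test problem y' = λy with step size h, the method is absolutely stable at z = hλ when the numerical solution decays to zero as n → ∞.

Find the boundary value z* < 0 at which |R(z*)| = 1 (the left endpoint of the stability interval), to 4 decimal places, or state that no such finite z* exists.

z* = -10.0000.

On y'=λy, z=hλ:
  y_{n+1} = y_n + z·[3/5·y_n + 2/5·y_{n+1}] ⇒ (1 − 2/5z)y_{n+1} = (1 + 3/5z)y_n
  so R(z) = (1 + 3/5z)/(1 − 2/5z).

Find x<0 with |R(x)|<1.
x=-0.63: |R|=0.4968
R=−1: 1+3/5x = −1+2/5x ⇒ -1/5x=2 ⇒ x=2/(-1/5)=-10.0000
Confirm numerically:
  x=-6.018: |R|=0.76626 <1
  x=-5.974: |R|=0.76245 <1
  x=-5.239: |R|=0.69240 <1
  x=-10.438: |R|=1.01693 >1
  x=-10.349: |R|=1.01358 >1
So |R|<1 on (-10.0000, 0).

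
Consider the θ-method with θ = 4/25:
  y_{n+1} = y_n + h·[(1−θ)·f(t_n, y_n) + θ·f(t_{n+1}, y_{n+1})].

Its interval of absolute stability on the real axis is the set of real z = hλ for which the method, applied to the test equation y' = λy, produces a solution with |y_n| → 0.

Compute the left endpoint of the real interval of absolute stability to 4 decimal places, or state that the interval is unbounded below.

left endpoint -2.9412.

Set f=λy, z=hλ:
  y_{n+1} = y_n + z·[21/25·y_n + 4/25·y_{n+1}] ⇒ (1 − 4/25z)y_{n+1} = (1 + 21/25z)y_n
  so R(z) = (1 + 21/25z)/(1 − 4/25z).

Find x<0 with |R(x)|<1.
x=-0.71: |R|=0.3624
R=−1: 1+21/25x = −1+4/25x ⇒ -17/25x=2 ⇒ x=2/(-17/25)=-2.9412
Confirm numerically:
  x=-2.120: |R|=0.58303 <1
  x=-2.088: |R|=0.56512 <1
  x=-1.985: |R|=0.50653 <1
  x=-1.293: |R|=0.07136 <1
  x=-3.385: |R|=1.19577 >1
  x=-3.333: |R|=1.17377 >1
  x=-3.154: |R|=1.09618 >1
Interval (-2.9412, 0).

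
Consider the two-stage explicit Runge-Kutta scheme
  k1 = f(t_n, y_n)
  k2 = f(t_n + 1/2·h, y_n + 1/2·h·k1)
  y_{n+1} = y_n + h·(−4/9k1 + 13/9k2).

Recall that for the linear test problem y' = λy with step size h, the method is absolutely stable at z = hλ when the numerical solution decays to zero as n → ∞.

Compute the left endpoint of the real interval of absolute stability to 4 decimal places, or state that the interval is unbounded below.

left endpoint -1.3846.

On y'=λy, z=hλ:
  k1=λy_n ⇒ h·k1=z·y_n;  k2=λ(1+1/2z)y_n ⇒ h·k2=z(1+1/2z)y_n
  y_{n+1}/y_n = 1 − 4/9z + 13/9z(1+1/2z) = 1 + z + 13/18z²
  Hence R(z) = 1 + z + 13/18z².

Boundary: |R(x)|=1, x<0.
x=-1: |R|=0.7222
R=1: x+13/18x²=0 ⇒ x=−18/13=-1.3846; min R=1−1/(4·13/18)=0.6538>−1
Confirm numerically:
  x=-1.226: |R|=0.85955 <1
  x=-1.118: |R|=0.78472 <1
  x=-0.841: |R|=0.66981 <1
  x=-0.671: |R|=0.65417 <1
  x=-1.918: |R|=1.73886 >1
  x=-1.844: |R|=1.61180 >1
  x=-1.590: |R|=1.23585 >1
So |R|<1 on (-1.3846, 0).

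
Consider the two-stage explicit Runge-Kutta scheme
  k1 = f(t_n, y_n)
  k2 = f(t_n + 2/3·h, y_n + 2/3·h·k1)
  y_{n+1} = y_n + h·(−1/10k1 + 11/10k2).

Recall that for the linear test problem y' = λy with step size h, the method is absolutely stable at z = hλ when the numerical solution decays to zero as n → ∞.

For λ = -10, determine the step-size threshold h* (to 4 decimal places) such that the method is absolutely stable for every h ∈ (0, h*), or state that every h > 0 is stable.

With y'=λy (z=hλ):
  k1=λy_n ⇒ h·k1=z·y_n;  k2=λ(1+2/3z)y_n ⇒ h·k2=z(1+2/3z)y_n
  y_{n+1}/y_n = 1 − 1/10z + 11/10z(1+2/3z) = 1 + z + 11/15z²
  so R(z) = 1 + z + 11/15z².

Need |R(x)|<1, x<0.
x=-1.77: |R|=1.5275
R=1: x+11/15x²=0 ⇒ x=−15/11=-1.3636; min R=1−1/(4·11/15)=0.6591>−1
Confirm numerically:
  x=-1.148: |R|=0.81846 <1
  x=-1.111: |R|=0.79417 <1
  x=-0.604: |R|=0.66353 <1
  x=-1.923: |R|=1.78881 >1
  x=-1.559: |R|=1.22335 >1
  x=-1.501: |R|=1.15120 >1
Stable set (-1.3636, 0).

(-1.3636,0); λ=-10 ⇒ h* = (15/11)/10 = 0.1364.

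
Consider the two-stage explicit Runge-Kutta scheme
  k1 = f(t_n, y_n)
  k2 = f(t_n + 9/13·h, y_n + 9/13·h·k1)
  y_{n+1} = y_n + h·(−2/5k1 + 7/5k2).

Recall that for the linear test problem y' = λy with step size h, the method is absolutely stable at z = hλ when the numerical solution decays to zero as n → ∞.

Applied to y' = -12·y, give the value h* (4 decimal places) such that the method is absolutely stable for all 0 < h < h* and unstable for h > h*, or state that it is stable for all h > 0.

Test eqn y'=λy, z=hλ:
  k1=λy_n ⇒ h·k1=z·y_n;  k2=λ(1+9/13z)y_n ⇒ h·k2=z(1+9/13z)y_n
  y_{n+1}/y_n = 1 − 2/5z + 7/5z(1+9/13z) = 1 + z + 63/65z²
  so R(z) = 1 + z + 63/65z².

Find x<0 with |R(x)|<1.
x=-1.64: |R|=1.9668
R=1: x+63/65x²=0 ⇒ x=−65/63=-1.0317; min R=1−1/(4·63/65)=0.7421>−1
Confirm numerically:
  x=-0.921: |R|=0.90114 <1
  x=-0.785: |R|=0.81226 <1
  x=-0.614: |R|=0.75140 <1
  x=-1.463: |R|=1.61151 >1
  x=-1.271: |R|=1.29474 >1
Interval (-1.0317, 0).

(-1.0317,0); λ=-12 ⇒ h* = (65/63)/12 = 0.0860.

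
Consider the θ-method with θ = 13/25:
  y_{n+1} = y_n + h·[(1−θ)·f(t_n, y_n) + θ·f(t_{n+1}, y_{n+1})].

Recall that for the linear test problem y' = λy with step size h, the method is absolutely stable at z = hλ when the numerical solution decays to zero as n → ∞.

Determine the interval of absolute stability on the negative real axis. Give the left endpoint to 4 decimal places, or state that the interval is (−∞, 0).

Set f=λy, z=hλ:
  y_{n+1} = y_n + z·[12/25·y_n + 13/25·y_{n+1}] ⇒ (1 − 13/25z)y_{n+1} = (1 + 12/25z)y_n
  so R(z) = (1 + 12/25z)/(1 − 13/25z).

Need |R(x)|<1, x<0.
x=-0.62: |R|=0.5312
x=-2: |R|=0.0196
x=-10: |R|=0.6129
x=-100: |R|=0.8868
θ=13/25≥1/2 ⇒ |1+12/25x|<|1−13/25x| ∀x<0 ⇒ stable on all of ℝ⁻.

unbounded; (−∞, 0).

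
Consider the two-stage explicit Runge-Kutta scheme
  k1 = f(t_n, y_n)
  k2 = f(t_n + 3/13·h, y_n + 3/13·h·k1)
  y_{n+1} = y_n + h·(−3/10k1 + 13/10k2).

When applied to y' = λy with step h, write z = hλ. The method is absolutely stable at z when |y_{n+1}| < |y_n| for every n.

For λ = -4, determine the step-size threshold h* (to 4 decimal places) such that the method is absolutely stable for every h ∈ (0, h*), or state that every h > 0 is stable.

Test eqn y'=λy, z=hλ:
  k1=λy_n ⇒ h·k1=z·y_n;  k2=λ(1+3/13z)y_n ⇒ h·k2=z(1+3/13z)y_n
  y_{n+1}/y_n = 1 − 3/10z + 13/10z(1+3/13z) = 1 + z + 3/10z²
  so R(z) = 1 + z + 3/10z².

Find x<0 with |R(x)|<1.
x=-0.87: |R|=0.3571
R=1: x+3/10x²=0 ⇒ x=−10/3=-3.3333; min R=1−1/(4·3/10)=0.1667>−1
Confirm numerically:
  x=-3.281: |R|=0.94849 <1
  x=-2.400: |R|=0.32800 <1
  x=-1.974: |R|=0.19500 <1
  x=-1.688: |R|=0.16680 <1
  x=-3.844: |R|=1.58890 >1
  x=-3.372: |R|=1.03912 >1
  x=-3.363: |R|=1.02993 >1
Interval (-3.3333, 0).

(-3.3333,0); λ=-4 ⇒ h* = (10/3)/4 = 0.8333.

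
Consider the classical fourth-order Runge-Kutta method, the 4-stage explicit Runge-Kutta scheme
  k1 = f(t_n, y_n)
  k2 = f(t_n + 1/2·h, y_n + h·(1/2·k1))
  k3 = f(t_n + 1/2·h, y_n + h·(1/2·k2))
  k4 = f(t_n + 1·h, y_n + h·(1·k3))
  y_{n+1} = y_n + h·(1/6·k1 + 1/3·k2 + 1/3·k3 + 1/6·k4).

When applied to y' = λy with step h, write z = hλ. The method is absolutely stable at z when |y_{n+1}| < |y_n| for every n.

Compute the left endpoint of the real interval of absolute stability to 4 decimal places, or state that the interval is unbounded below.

Set f=λy, z=hλ:
  order 4, 4-stage ⇒ R(z)=1+z+z^2/2+z^3/6+z^4/24
  (e.g. R(-0.34)=0.71181, |R|=0.71181)

Need |R(x)|<1, x<0.
x=-0.34: |R|=0.7118
|R(-3.07)|=1.5212 |R(-1.27)|=0.3034 |R(-0.77)|=0.4650
Bisect:
  x_lo=-3.6718 |R|=3.3921  x_hi=-0.3481 |R|=0.7061
  mid=-2.00992 |R|=0.33669 →hi
  mid=-2.84084 |R|=1.08703 →lo
  mid=-2.42538 |R|=0.57980 →hi
  mid=-2.63311 |R|=0.79378 →hi
  mid=-2.73698 |R|=0.92956 →hi
  mid=-2.78891 |R|=1.00546 →lo
  mid=-2.76294 |R|=0.96682 →hi
  ...
  [-2.78546,-2.78526] ⇒ x*=-2.7853
Interval (-2.7853, 0).

left endpoint -2.7853.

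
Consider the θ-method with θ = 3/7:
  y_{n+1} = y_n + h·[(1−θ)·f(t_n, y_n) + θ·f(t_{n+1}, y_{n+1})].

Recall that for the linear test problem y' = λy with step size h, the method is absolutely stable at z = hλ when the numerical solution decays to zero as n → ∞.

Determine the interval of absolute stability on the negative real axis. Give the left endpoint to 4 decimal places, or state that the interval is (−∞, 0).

Set f=λy, z=hλ:
  y_{n+1} = y_n + z·[4/7·y_n + 3/7·y_{n+1}] ⇒ (1 − 3/7z)y_{n+1} = (1 + 4/7z)y_n
  so R(z) = (1 + 4/7z)/(1 − 3/7z).

Need |R(x)|<1, x<0.
x=-0.63: |R|=0.5039
R=−1: 1+4/7x = −1+3/7x ⇒ -1/7x=2 ⇒ x=2/(-1/7)=-14.0000
Confirm numerically:
  x=-10.248: |R|=0.90059 <1
  x=-10.150: |R|=0.89720 <1
  x=-8.355: |R|=0.82395 <1
  x=-8.159: |R|=0.81444 <1
  x=-14.188: |R|=1.00379 >1
  x=-14.076: |R|=1.00154 >1
Stable set (-14.0000, 0).

(-14.0000, 0).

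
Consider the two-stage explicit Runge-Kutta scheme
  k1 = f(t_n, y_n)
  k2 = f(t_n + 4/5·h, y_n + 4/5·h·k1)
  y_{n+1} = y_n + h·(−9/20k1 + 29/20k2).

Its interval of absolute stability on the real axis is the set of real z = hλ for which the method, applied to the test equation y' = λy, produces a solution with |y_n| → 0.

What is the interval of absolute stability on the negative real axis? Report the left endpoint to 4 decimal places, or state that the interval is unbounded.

(-0.8621, 0).

On y'=λy, z=hλ:
  k1=λy_n ⇒ h·k1=z·y_n;  k2=λ(1+4/5z)y_n ⇒ h·k2=z(1+4/5z)y_n
  y_{n+1}/y_n = 1 − 9/20z + 29/20z(1+4/5z) = 1 + z + 29/25z²
  R(z) = 1 + z + 29/25z².

Boundary: |R(x)|=1, x<0.
x=-0.71: |R|=0.8748
R=1: x+29/25x²=0 ⇒ x=−25/29=-0.8621; min R=1−1/(4·29/25)=0.7845>−1
Confirm numerically:
  x=-0.590: |R|=0.81380 <1
  x=-0.495: |R|=0.78923 <1
  x=-0.421: |R|=0.78460 <1
  x=-0.408: |R|=0.78510 <1
  x=-1.414: |R|=1.90530 >1
  x=-0.940: |R|=1.08498 >1
  x=-0.895: |R|=1.03419 >1
Stable set (-0.8621, 0).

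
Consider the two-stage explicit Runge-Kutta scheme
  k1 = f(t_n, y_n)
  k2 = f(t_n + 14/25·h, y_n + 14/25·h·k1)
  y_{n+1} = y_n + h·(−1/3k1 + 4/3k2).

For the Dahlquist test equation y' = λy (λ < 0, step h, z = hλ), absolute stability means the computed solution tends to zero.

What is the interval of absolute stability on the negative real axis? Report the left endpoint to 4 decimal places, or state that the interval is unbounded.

(-1.3393, 0).

On y'=λy, z=hλ:
  k1=λy_n ⇒ h·k1=z·y_n;  k2=λ(1+14/25z)y_n ⇒ h·k2=z(1+14/25z)y_n
  y_{n+1}/y_n = 1 − 1/3z + 4/3z(1+14/25z) = 1 + z + 56/75z²
  R(z) = 1 + z + 56/75z².

Solve |R(x)|<1 on ℝ⁻.
x=-1.3: |R|=0.9619
R=1: x+56/75x²=0 ⇒ x=−75/56=-1.3393; min R=1−1/(4·56/75)=0.6652>−1
Confirm numerically:
  x=-1.016: |R|=0.75475 <1
  x=-0.623: |R|=0.66680 <1
  x=-0.600: |R|=0.66880 <1
  x=-1.666: |R|=1.40642 >1
  x=-1.512: |R|=1.19499 >1
  x=-1.452: |R|=1.12220 >1
Stable set (-1.3393, 0).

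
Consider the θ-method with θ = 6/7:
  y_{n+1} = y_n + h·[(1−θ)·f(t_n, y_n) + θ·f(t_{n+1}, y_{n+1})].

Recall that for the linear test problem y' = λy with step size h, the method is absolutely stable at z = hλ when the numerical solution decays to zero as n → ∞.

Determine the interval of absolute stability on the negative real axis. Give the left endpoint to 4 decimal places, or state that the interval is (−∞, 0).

Set f=λy, z=hλ:
  y_{n+1} = y_n + z·[1/7·y_n + 6/7·y_{n+1}] ⇒ (1 − 6/7z)y_{n+1} = (1 + 1/7z)y_n
  ⇒ R(z) = (1 + 1/7z)/(1 − 6/7z).

Solve |R(x)|<1 on ℝ⁻.
x=-1.8: |R|=0.2921
x=-2: |R|=0.2632
x=-10: |R|=0.0448
x=-100: |R|=0.1532
θ=6/7≥1/2 ⇒ |1+1/7x|<|1−6/7x| ∀x<0 ⇒ stable on all of ℝ⁻.

unbounded; (−∞, 0).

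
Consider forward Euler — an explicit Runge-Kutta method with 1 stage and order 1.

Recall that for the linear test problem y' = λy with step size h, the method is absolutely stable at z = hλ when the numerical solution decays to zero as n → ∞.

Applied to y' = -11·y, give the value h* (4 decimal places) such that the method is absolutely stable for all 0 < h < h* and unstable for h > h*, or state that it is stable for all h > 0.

(-2.0000,0); λ=-11 ⇒ h* = 0.1818.

Test eqn y'=λy, z=hλ:
  order 1, 1-stage ⇒ R(z)=1+z
  (e.g. R(-1.51)=-0.51000, |R|=0.51000)

Solve |R(x)|<1 on ℝ⁻.
x=-1.51: |R|=0.5100
|R(-1.72)|=0.7200 |R(-1.57)|=0.5700 |R(-1.4)|=0.4000
Bisect:
  x_lo=-2.5009 |R|=1.5009  x_hi=-0.3487 |R|=0.6513
  mid=-1.42481 |R|=0.42481 →hi
  mid=-1.96288 |R|=0.96288 →hi
  mid=-2.23191 |R|=1.23191 →lo
  mid=-2.09739 |R|=1.09739 →lo
  mid=-2.03013 |R|=1.03013 →lo
  mid=-1.99650 |R|=0.99650 →hi
  mid=-2.01332 |R|=1.01332 →lo
  mid=-2.00491 |R|=1.00491 →lo
  mid=-2.00071 |R|=1.00071 →lo
  ...
  [-2.00005,-1.99992] ⇒ x*=-2.0000
Interval (-2.0000, 0).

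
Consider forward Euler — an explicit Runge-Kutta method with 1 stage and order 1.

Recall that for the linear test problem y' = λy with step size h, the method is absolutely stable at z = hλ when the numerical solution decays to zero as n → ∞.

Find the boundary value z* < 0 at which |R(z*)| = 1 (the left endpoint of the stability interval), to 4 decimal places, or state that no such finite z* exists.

left endpoint -2.0000.

On y'=λy, z=hλ:
  order 1, 1-stage ⇒ R(z)=1+z
  (e.g. R(-1.02)=-0.02000, |R|=0.02000)

Boundary: |R(x)|=1, x<0.
x=-1.02: |R|=0.0200
|R(-2.14)|=1.1400 |R(-1.48)|=0.4800 |R(-0.84)|=0.1600
Bisect:
  x_lo=-2.8279 |R|=1.8279  x_hi=-0.3462 |R|=0.6538
  mid=-1.58707 |R|=0.58707 →hi
  mid=-2.20750 |R|=1.20750 →lo
  mid=-1.89729 |R|=0.89729 →hi
  mid=-2.05240 |R|=1.05240 →lo
  mid=-1.97484 |R|=0.97484 →hi
  mid=-2.01362 |R|=1.01362 →lo
  mid=-1.99423 |R|=0.99423 →hi
  mid=-2.00392 |R|=1.00392 →lo
  mid=-1.99908 |R|=0.99908 →hi
  ...
  [-2.00014,-1.99999] ⇒ x*=-2.0000
Interval (-2.0000, 0).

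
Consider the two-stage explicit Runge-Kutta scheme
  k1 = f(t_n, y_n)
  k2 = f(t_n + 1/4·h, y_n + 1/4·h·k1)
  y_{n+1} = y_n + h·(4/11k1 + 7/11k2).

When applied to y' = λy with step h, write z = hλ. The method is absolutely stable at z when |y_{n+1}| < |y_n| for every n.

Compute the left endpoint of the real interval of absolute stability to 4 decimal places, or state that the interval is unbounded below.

With y'=λy (z=hλ):
  k1=λy_n ⇒ h·k1=z·y_n;  k2=λ(1+1/4z)y_n ⇒ h·k2=z(1+1/4z)y_n
  y_{n+1}/y_n = 1 + 4/11z + 7/11z(1+1/4z) = 1 + z + 7/44z²
  Hence R(z) = 1 + z + 7/44z².

Need |R(x)|<1, x<0.
x=-1.07: |R|=0.1121
R=1: x+7/44x²=0 ⇒ x=−44/7=-6.2857; min R=1−1/(4·7/44)=-0.5714>−1
Confirm numerically:
  x=-5.195: |R|=0.09855 <1
  x=-4.620: |R|=0.22430 <1
  x=-4.135: |R|=0.41483 <1
  x=-6.465: |R|=1.18440 >1
  x=-6.351: |R|=1.06596 >1
Stable set (-6.2857, 0).

left endpoint -6.2857.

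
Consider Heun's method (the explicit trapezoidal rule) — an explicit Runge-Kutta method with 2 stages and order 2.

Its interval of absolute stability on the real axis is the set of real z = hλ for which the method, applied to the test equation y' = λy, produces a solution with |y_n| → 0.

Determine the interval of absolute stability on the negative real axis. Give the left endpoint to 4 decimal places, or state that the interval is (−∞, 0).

(-2.0000, 0).

Test eqn y'=λy, z=hλ:
  order 2, 2-stage ⇒ R(z)=1+z+z^2/2
  (e.g. R(-1.43)=0.59245, |R|=0.59245)

Find x<0 with |R(x)|<1.
x=-1.43: |R|=0.5924
|R(-2.11)|=1.1160 |R(-1.51)|=0.6300 |R(-1.08)|=0.5032
Bisect:
  x_lo=-2.4151 |R|=1.5012  x_hi=-0.1494 |R|=0.8618
  mid=-1.28223 |R|=0.53983 →hi
  mid=-1.84865 |R|=0.86010 →hi
  mid=-2.13186 |R|=1.14055 →lo
  mid=-1.99025 |R|=0.99030 →hi
  mid=-2.06106 |R|=1.06292 →lo
  mid=-2.02566 |R|=1.02599 →lo
  mid=-2.00796 |R|=1.00799 →lo
  mid=-1.99910 |R|=0.99911 →hi
  mid=-2.00353 |R|=1.00354 →lo
  mid=-2.00132 |R|=1.00132 →lo
  ...
  [-2.00007,-1.99993] ⇒ x*=-2.0000
Stable set (-2.0000, 0).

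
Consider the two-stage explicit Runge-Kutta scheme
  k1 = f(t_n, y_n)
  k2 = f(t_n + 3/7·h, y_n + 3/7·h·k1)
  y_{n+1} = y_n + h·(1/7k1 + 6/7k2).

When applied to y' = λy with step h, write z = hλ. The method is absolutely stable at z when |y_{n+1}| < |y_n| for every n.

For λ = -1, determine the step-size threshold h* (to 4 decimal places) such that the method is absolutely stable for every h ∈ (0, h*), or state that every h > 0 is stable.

(-2.7222,0); λ=-1 ⇒ h* = (49/18)/1 = 2.7222.

With y'=λy (z=hλ):
  k1=λy_n ⇒ h·k1=z·y_n;  k2=λ(1+3/7z)y_n ⇒ h·k2=z(1+3/7z)y_n
  y_{n+1}/y_n = 1 + 1/7z + 6/7z(1+3/7z) = 1 + z + 18/49z²
  so R(z) = 1 + z + 18/49z².

Boundary: |R(x)|=1, x<0.
x=-1.39: |R|=0.3198
R=1: x+18/49x²=0 ⇒ x=−49/18=-2.7222; min R=1−1/(4·18/49)=0.3194>−1
Confirm numerically:
  x=-2.378: |R|=0.69930 <1
  x=-2.261: |R|=0.61692 <1
  x=-1.827: |R|=0.39918 <1
  x=-1.816: |R|=0.39546 <1
  x=-3.141: |R|=1.48320 >1
  x=-2.920: |R|=1.21215 >1
Interval (-2.7222, 0).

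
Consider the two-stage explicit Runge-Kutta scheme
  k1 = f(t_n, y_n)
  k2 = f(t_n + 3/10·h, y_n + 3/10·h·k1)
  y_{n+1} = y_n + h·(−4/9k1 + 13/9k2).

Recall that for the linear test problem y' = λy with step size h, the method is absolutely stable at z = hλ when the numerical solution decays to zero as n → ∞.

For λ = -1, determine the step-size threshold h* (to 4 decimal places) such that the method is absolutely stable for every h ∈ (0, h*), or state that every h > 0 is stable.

(-2.3077,0); λ=-1 ⇒ h* = (30/13)/1 = 2.3077.

With y'=λy (z=hλ):
  k1=λy_n ⇒ h·k1=z·y_n;  k2=λ(1+3/10z)y_n ⇒ h·k2=z(1+3/10z)y_n
  y_{n+1}/y_n = 1 − 4/9z + 13/9z(1+3/10z) = 1 + z + 13/30z²
  Hence R(z) = 1 + z + 13/30z².

Solve |R(x)|<1 on ℝ⁻.
x=-1.68: |R|=0.5430
R=1: x+13/30x²=0 ⇒ x=−30/13=-2.3077; min R=1−1/(4·13/30)=0.4231>−1
Confirm numerically:
  x=-1.802: |R|=0.60512 <1
  x=-1.528: |R|=0.48374 <1
  x=-0.934: |R|=0.44402 <1
  x=-2.749: |R|=1.52570 >1
  x=-2.745: |R|=1.52018 >1
  x=-2.714: |R|=1.47784 >1
Stable set (-2.3077, 0).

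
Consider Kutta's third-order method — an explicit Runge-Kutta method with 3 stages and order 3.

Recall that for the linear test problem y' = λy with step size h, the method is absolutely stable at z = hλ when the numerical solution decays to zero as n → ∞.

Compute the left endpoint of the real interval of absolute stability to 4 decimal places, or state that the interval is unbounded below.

left endpoint -2.5127.

Set f=λy, z=hλ:
  order 3, 3-stage ⇒ R(z)=1+z+z^2/2+z^3/6
  (e.g. R(-1.1)=0.28317, |R|=0.28317)

Find x<0 with |R(x)|<1.
x=-1.1: |R|=0.2832
|R(-2.73)|=1.3946 |R(-2.41)|=0.8389 |R(-2)|=0.3333
Bisect:
  x_lo=-3.0524 |R|=2.1338  x_hi=-0.3673 |R|=0.6919
  mid=-1.70985 |R|=0.08120 →hi
  mid=-2.38113 |R|=0.79632 →hi
  mid=-2.71678 |R|=1.36837 →lo
  mid=-2.54895 |R|=1.06053 →lo
  mid=-2.46504 |R|=0.92327 →hi
  mid=-2.50700 |R|=0.99058 →hi
  mid=-2.52798 |R|=1.02522 →lo
  ...
  [-2.51290,-2.51273] ⇒ x*=-2.5127
So |R|<1 on (-2.5127, 0).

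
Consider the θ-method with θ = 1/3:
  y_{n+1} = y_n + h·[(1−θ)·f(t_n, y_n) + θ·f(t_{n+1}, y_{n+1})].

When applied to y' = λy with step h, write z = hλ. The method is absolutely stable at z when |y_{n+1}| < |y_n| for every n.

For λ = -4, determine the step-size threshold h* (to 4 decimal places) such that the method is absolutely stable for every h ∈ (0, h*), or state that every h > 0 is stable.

On y'=λy, z=hλ:
  y_{n+1} = y_n + z·[2/3·y_n + 1/3·y_{n+1}] ⇒ (1 − 1/3z)y_{n+1} = (1 + 2/3z)y_n
  ⇒ R(z) = (1 + 2/3z)/(1 − 1/3z).

Find x<0 with |R(x)|<1.
x=-1.75: |R|=0.1053
R=−1: 1+2/3x = −1+1/3x ⇒ -1/3x=2 ⇒ x=2/(-1/3)=-6.0000
Confirm numerically:
  x=-5.720: |R|=0.96789 <1
  x=-5.519: |R|=0.94354 <1
  x=-5.300: |R|=0.91566 <1
  x=-3.300: |R|=0.57143 <1
  x=-6.448: |R|=1.04742 >1
  x=-6.414: |R|=1.04398 >1
  x=-6.134: |R|=1.01467 >1
So |R|<1 on (-6.0000, 0).

(-6.0000,0); λ=-4 ⇒ h* = (6)/4 = 1.5000.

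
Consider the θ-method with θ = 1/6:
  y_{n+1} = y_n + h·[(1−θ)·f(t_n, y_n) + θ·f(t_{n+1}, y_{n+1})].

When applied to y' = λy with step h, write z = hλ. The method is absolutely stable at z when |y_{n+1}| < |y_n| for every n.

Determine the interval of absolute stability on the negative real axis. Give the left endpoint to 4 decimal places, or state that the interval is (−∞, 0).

z∈(-3.0000,0).

Set f=λy, z=hλ:
  y_{n+1} = y_n + z·[5/6·y_n + 1/6·y_{n+1}] ⇒ (1 − 1/6z)y_{n+1} = (1 + 5/6z)y_n
  R(z) = (1 + 5/6z)/(1 − 1/6z).

Boundary: |R(x)|=1, x<0.
x=-1.7: |R|=0.3247
R=−1: 1+5/6x = −1+1/6x ⇒ -2/3x=2 ⇒ x=2/(-2/3)=-3.0000
Confirm numerically:
  x=-2.675: |R|=0.85014 <1
  x=-1.518: |R|=0.21149 <1
  x=-1.338: |R|=0.09403 <1
  x=-3.508: |R|=1.21371 >1
  x=-3.504: |R|=1.21212 >1
  x=-3.406: |R|=1.17266 >1
Stable set (-3.0000, 0).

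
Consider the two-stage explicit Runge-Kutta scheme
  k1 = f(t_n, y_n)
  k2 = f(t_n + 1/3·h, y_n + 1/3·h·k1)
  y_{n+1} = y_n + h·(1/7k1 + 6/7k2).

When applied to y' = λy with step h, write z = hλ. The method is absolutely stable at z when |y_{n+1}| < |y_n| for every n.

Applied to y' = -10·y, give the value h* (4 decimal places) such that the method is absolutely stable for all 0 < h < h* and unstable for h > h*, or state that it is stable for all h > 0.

With y'=λy (z=hλ):
  k1=λy_n ⇒ h·k1=z·y_n;  k2=λ(1+1/3z)y_n ⇒ h·k2=z(1+1/3z)y_n
  y_{n+1}/y_n = 1 + 1/7z + 6/7z(1+1/3z) = 1 + z + 2/7z²
  so R(z) = 1 + z + 2/7z².

Need |R(x)|<1, x<0.
x=-1.52: |R|=0.1401
R=1: x+2/7x²=0 ⇒ x=−7/2=-3.5000; min R=1−1/(4·2/7)=0.1250>−1
Confirm numerically:
  x=-3.349: |R|=0.85551 <1
  x=-3.086: |R|=0.63497 <1
  x=-2.764: |R|=0.41877 <1
  x=-2.244: |R|=0.19472 <1
  x=-3.993: |R|=1.56244 >1
  x=-3.659: |R|=1.16622 >1
So |R|<1 on (-3.5000, 0).

(-3.5000,0); λ=-10 ⇒ h* = (7/2)/10 = 0.3500.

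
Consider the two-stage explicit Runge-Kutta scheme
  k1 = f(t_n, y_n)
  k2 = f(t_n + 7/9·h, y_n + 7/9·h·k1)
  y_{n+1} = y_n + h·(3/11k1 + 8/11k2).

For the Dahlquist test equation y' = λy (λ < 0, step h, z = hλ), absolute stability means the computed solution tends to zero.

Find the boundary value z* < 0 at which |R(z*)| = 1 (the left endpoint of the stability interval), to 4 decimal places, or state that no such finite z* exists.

Set f=λy, z=hλ:
  k1=λy_n ⇒ h·k1=z·y_n;  k2=λ(1+7/9z)y_n ⇒ h·k2=z(1+7/9z)y_n
  y_{n+1}/y_n = 1 + 3/11z + 8/11z(1+7/9z) = 1 + z + 56/99z²
  so R(z) = 1 + z + 56/99z².

Boundary: |R(x)|=1, x<0.
x=-0.53: |R|=0.6289
R=1: x+56/99x²=0 ⇒ x=−99/56=-1.7679; min R=1−1/(4·56/99)=0.5580>−1
Confirm numerically:
  x=-1.629: |R|=0.87205 <1
  x=-1.293: |R|=0.65269 <1
  x=-1.074: |R|=0.57847 <1
  x=-1.016: |R|=0.56790 <1
  x=-2.332: |R|=1.74417 >1
  x=-1.923: |R|=1.16876 >1
  x=-1.824: |R|=1.05793 >1
Stable set (-1.7679, 0).

left endpoint -1.7679.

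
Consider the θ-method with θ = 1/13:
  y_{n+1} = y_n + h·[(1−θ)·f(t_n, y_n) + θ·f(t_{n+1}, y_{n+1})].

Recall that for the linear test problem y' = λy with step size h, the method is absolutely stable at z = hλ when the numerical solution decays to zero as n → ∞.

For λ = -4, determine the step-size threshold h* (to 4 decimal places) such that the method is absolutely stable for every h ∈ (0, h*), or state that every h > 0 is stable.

Test eqn y'=λy, z=hλ:
  y_{n+1} = y_n + z·[12/13·y_n + 1/13·y_{n+1}] ⇒ (1 − 1/13z)y_{n+1} = (1 + 12/13z)y_n
  so R(z) = (1 + 12/13z)/(1 − 1/13z).

Find x<0 with |R(x)|<1.
x=-1: |R|=0.0714
R=−1: 1+12/13x = −1+1/13x ⇒ -11/13x=2 ⇒ x=2/(-11/13)=-2.3636
Confirm numerically:
  x=-1.896: |R|=0.65467 <1
  x=-1.487: |R|=0.33437 <1
  x=-1.149: |R|=0.05569 <1
  x=-1.007: |R|=0.06540 <1
  x=-2.711: |R|=1.24321 >1
  x=-2.579: |R|=1.15206 >1
Stable set (-2.3636, 0).

(-2.3636,0); λ=-4 ⇒ h* = (26/11)/4 = 0.5909.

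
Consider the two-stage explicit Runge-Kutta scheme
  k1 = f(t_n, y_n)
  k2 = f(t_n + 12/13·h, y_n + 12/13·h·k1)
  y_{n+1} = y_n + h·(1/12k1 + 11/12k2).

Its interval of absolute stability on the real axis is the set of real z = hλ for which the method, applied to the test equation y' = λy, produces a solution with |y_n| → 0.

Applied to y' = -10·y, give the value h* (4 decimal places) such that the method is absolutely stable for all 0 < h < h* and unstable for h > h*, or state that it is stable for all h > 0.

Test eqn y'=λy, z=hλ:
  k1=λy_n ⇒ h·k1=z·y_n;  k2=λ(1+12/13z)y_n ⇒ h·k2=z(1+12/13z)y_n
  y_{n+1}/y_n = 1 + 1/12z + 11/12z(1+12/13z) = 1 + z + 11/13z²
  R(z) = 1 + z + 11/13z².

Solve |R(x)|<1 on ℝ⁻.
x=-0.78: |R|=0.7348
R=1: x+11/13x²=0 ⇒ x=−13/11=-1.1818; min R=1−1/(4·11/13)=0.7045>−1
Confirm numerically:
  x=-0.705: |R|=0.71556 <1
  x=-0.514: |R|=0.70955 <1
  x=-0.502: |R|=0.71123 <1
  x=-1.634: |R|=1.62519 >1
  x=-1.364: |R|=1.21027 >1
Stable set (-1.1818, 0).

(-1.1818,0); λ=-10 ⇒ h* = (13/11)/10 = 0.1182.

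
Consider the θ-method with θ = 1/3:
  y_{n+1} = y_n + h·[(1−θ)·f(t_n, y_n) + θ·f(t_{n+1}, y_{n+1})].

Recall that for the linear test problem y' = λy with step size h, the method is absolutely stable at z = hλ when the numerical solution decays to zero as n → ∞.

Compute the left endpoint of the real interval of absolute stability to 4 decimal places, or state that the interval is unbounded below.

z* = -6.0000.

On y'=λy, z=hλ:
  y_{n+1} = y_n + z·[2/3·y_n + 1/3·y_{n+1}] ⇒ (1 − 1/3z)y_{n+1} = (1 + 2/3z)y_n
  ⇒ R(z) = (1 + 2/3z)/(1 − 1/3z).

Find x<0 with |R(x)|<1.
x=-1.06: |R|=0.2167
R=−1: 1+2/3x = −1+1/3x ⇒ -1/3x=2 ⇒ x=2/(-1/3)=-6.0000
Confirm numerically:
  x=-5.239: |R|=0.90763 <1
  x=-5.189: |R|=0.90096 <1
  x=-4.715: |R|=0.83344 <1
  x=-2.451: |R|=0.34893 <1
  x=-6.460: |R|=1.04863 >1
  x=-6.144: |R|=1.01575 >1
So |R|<1 on (-6.0000, 0).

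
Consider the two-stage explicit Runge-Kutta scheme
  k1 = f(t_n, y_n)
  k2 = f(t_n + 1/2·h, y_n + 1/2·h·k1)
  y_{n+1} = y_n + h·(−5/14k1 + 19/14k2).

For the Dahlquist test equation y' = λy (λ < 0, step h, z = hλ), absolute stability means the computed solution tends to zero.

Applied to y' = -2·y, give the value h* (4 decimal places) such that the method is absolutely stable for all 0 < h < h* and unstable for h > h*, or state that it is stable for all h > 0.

Test eqn y'=λy, z=hλ:
  k1=λy_n ⇒ h·k1=z·y_n;  k2=λ(1+1/2z)y_n ⇒ h·k2=z(1+1/2z)y_n
  y_{n+1}/y_n = 1 − 5/14z + 19/14z(1+1/2z) = 1 + z + 19/28z²
  ⇒ R(z) = 1 + z + 19/28z².

Find x<0 with |R(x)|<1.
x=-1.09: |R|=0.7162
R=1: x+19/28x²=0 ⇒ x=−28/19=-1.4737; min R=1−1/(4·19/28)=0.6316>−1
Confirm numerically:
  x=-1.199: |R|=0.77651 <1
  x=-1.190: |R|=0.77092 <1
  x=-0.773: |R|=0.63247 <1
  x=-1.857: |R|=1.48302 >1
  x=-1.603: |R|=1.14066 >1
Stable set (-1.4737, 0).

(-1.4737,0); λ=-2 ⇒ h* = (28/19)/2 = 0.7368.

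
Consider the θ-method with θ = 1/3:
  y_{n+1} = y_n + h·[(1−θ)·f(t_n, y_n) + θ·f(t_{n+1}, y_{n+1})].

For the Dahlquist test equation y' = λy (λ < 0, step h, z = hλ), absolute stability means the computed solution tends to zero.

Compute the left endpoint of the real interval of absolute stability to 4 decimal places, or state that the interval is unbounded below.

On y'=λy, z=hλ:
  y_{n+1} = y_n + z·[2/3·y_n + 1/3·y_{n+1}] ⇒ (1 − 1/3z)y_{n+1} = (1 + 2/3z)y_n
  ⇒ R(z) = (1 + 2/3z)/(1 − 1/3z).

Solve |R(x)|<1 on ℝ⁻.
x=-0.66: |R|=0.4590
R=−1: 1+2/3x = −1+1/3x ⇒ -1/3x=2 ⇒ x=2/(-1/3)=-6.0000
Confirm numerically:
  x=-4.958: |R|=0.86906 <1
  x=-3.447: |R|=0.60400 <1
  x=-3.328: |R|=0.57775 <1
  x=-3.033: |R|=0.50820 <1
  x=-6.503: |R|=1.05293 >1
  x=-6.401: |R|=1.04266 >1
  x=-6.049: |R|=1.00541 >1
Stable set (-6.0000, 0).

z* = -6.0000.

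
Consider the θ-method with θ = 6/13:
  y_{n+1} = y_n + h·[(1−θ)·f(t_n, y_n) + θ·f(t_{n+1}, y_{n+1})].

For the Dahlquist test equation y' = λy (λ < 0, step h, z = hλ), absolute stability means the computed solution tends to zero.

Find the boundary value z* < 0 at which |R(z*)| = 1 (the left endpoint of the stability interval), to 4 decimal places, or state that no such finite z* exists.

left endpoint -26.0000.

Test eqn y'=λy, z=hλ:
  y_{n+1} = y_n + z·[7/13·y_n + 6/13·y_{n+1}] ⇒ (1 − 6/13z)y_{n+1} = (1 + 7/13z)y_n
  so R(z) = (1 + 7/13z)/(1 − 6/13z).

Need |R(x)|<1, x<0.
x=-1.51: |R|=0.1102
R=−1: 1+7/13x = −1+6/13x ⇒ -1/13x=2 ⇒ x=2/(-1/13)=-26.0000
Confirm numerically:
  x=-23.094: |R|=0.98083 <1
  x=-22.362: |R|=0.97528 <1
  x=-14.089: |R|=0.87788 <1
  x=-26.530: |R|=1.00308 >1
  x=-26.175: |R|=1.00103 >1
  x=-26.051: |R|=1.00030 >1
So |R|<1 on (-26.0000, 0).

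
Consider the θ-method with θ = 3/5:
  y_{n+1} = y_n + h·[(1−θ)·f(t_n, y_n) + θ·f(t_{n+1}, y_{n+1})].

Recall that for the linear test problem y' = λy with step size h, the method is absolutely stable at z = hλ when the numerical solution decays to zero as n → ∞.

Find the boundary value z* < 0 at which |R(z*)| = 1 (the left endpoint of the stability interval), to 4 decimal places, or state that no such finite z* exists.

On y'=λy, z=hλ:
  y_{n+1} = y_n + z·[2/5·y_n + 3/5·y_{n+1}] ⇒ (1 − 3/5z)y_{n+1} = (1 + 2/5z)y_n
  so R(z) = (1 + 2/5z)/(1 − 3/5z).

Find x<0 with |R(x)|<1.
x=-0.95: |R|=0.3949
x=-2: |R|=0.0909
x=-10: |R|=0.4286
x=-100: |R|=0.6393
θ=3/5≥1/2 ⇒ |1+2/5x|<|1−3/5x| ∀x<0 ⇒ unbounded interval.

unbounded; (−∞, 0).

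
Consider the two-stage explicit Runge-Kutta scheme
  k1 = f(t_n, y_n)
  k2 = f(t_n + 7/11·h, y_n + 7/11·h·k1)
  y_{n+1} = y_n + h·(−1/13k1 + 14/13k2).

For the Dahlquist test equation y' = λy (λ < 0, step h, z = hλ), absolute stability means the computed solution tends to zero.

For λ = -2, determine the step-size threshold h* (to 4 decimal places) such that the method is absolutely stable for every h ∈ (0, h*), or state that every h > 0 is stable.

With y'=λy (z=hλ):
  k1=λy_n ⇒ h·k1=z·y_n;  k2=λ(1+7/11z)y_n ⇒ h·k2=z(1+7/11z)y_n
  y_{n+1}/y_n = 1 − 1/13z + 14/13z(1+7/11z) = 1 + z + 98/143z²
  R(z) = 1 + z + 98/143z².

Boundary: |R(x)|=1, x<0.
x=-1.24: |R|=0.8137
R=1: x+98/143x²=0 ⇒ x=−143/98=-1.4592; min R=1−1/(4·98/143)=0.6352>−1
Confirm numerically:
  x=-1.377: |R|=0.92245 <1
  x=-0.936: |R|=0.66440 <1
  x=-0.898: |R|=0.65464 <1
  x=-1.870: |R|=1.52648 >1
  x=-1.665: |R|=1.23485 >1
Interval (-1.4592, 0).

(-1.4592,0); λ=-2 ⇒ h* = (143/98)/2 = 0.7296.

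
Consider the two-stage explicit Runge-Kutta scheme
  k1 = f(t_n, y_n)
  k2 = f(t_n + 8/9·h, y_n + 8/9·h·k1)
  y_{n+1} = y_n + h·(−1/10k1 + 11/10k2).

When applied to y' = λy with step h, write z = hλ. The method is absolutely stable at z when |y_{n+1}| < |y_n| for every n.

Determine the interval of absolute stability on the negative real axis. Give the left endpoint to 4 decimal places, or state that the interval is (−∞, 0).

With y'=λy (z=hλ):
  k1=λy_n ⇒ h·k1=z·y_n;  k2=λ(1+8/9z)y_n ⇒ h·k2=z(1+8/9z)y_n
  y_{n+1}/y_n = 1 − 1/10z + 11/10z(1+8/9z) = 1 + z + 44/45z²
  ⇒ R(z) = 1 + z + 44/45z².

Need |R(x)|<1, x<0.
x=-1.79: |R|=2.3429
R=1: x+44/45x²=0 ⇒ x=−45/44=-1.0227; min R=1−1/(4·44/45)=0.7443>−1
Confirm numerically:
  x=-0.842: |R|=0.85121 <1
  x=-0.839: |R|=0.84928 <1
  x=-0.828: |R|=0.84235 <1
  x=-0.705: |R|=0.78098 <1
  x=-1.493: |R|=1.68651 >1
  x=-1.378: |R|=1.47869 >1
  x=-1.189: |R|=1.19330 >1
So |R|<1 on (-1.0227, 0).

z∈(-1.0227,0).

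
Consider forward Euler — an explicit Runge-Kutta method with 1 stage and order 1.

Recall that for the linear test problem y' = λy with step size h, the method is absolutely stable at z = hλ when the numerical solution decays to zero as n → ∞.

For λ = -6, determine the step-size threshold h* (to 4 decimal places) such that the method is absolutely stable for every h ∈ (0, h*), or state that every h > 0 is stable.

(-2.0000,0); λ=-6 ⇒ h* = 0.3333.

Set f=λy, z=hλ:
  order 1, 1-stage ⇒ R(z)=1+z
  (e.g. R(-1.51)=-0.51000, |R|=0.51000)

Find x<0 with |R(x)|<1.
x=-1.51: |R|=0.5100
|R(-2.12)|=1.1200 |R(-1.67)|=0.6700 |R(-1.27)|=0.2700
Bisect:
  x_lo=-2.7345 |R|=1.7345  x_hi=-0.3711 |R|=0.6289
  mid=-1.55279 |R|=0.55279 →hi
  mid=-2.14364 |R|=1.14364 →lo
  mid=-1.84821 |R|=0.84821 →hi
  mid=-1.99593 |R|=0.99593 →hi
  mid=-2.06978 |R|=1.06978 →lo
  mid=-2.03285 |R|=1.03285 →lo
  mid=-2.01439 |R|=1.01439 →lo
  mid=-2.00516 |R|=1.00516 →lo
  ...
  [-2.00011,-1.99996] ⇒ x*=-2.0000
Interval (-2.0000, 0).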